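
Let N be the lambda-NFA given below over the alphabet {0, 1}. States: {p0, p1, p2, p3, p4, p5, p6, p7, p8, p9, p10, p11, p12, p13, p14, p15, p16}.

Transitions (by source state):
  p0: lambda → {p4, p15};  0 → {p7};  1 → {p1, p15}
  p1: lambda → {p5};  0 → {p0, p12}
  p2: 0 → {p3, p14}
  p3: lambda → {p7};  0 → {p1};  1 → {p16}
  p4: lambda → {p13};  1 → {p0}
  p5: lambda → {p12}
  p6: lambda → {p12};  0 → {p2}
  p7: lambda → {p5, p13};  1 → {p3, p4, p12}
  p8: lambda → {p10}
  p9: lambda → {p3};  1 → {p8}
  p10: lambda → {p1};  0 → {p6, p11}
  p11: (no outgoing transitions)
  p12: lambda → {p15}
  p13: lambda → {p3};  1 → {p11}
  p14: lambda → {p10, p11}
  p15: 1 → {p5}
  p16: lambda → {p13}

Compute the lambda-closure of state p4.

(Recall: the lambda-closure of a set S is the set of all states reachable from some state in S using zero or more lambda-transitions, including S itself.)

{p3, p4, p5, p7, p12, p13, p15}

Start with {p4}.
From p4 via lambda: add p13.
From p13 via lambda: add p3.
From p3 via lambda: add p7.
From p7 via lambda: add p5.
From p5 via lambda: add p12.
From p12 via lambda: add p15.
No new states can be added; the closed set is {p3, p4, p5, p7, p12, p13, p15}.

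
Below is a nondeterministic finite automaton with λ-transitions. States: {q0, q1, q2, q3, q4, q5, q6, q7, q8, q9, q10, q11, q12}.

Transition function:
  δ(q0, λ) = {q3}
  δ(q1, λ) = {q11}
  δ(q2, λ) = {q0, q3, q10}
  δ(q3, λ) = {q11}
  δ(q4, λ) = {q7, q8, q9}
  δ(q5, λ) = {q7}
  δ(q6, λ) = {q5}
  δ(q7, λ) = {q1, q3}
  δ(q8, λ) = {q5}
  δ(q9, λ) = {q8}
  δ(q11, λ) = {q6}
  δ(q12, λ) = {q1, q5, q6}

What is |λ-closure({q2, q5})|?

9

Start with {q2, q5}.
From q2 via λ: add q0, q3, q10.
From q5 via λ: add q7.
From q3 via λ: add q11.
From q7 via λ: add q1.
From q11 via λ: add q6.
λ-closure = {q0, q1, q2, q3, q5, q6, q7, q10, q11}, which has 9 states.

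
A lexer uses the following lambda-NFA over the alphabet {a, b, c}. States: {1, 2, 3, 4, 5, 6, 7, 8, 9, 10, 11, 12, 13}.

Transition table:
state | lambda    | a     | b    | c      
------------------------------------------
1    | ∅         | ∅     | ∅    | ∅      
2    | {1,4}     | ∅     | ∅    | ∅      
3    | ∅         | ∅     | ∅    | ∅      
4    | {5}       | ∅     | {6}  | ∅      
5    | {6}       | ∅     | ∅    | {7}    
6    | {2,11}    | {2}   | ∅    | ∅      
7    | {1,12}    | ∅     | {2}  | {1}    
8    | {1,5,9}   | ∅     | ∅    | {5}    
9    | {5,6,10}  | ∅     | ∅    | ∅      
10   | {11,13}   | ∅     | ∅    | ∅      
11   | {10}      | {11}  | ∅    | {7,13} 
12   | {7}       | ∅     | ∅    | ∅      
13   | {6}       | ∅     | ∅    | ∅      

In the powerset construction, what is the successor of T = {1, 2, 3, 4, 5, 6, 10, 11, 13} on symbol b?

{1, 2, 4, 5, 6, 10, 11, 13}

4 on b → {6}.
No b-transition from 1, 2, 3, 5, 6, 10, 11, 13.
Union after reading b: {6}.
Now take the lambda-closure:
From 6 via lambda: add 2, 11.
From 2 via lambda: add 1, 4.
From 11 via lambda: add 10.
From 4 via lambda: add 5.
From 10 via lambda: add 13.
No new states can be added; the closed set is {1, 2, 4, 5, 6, 10, 11, 13}.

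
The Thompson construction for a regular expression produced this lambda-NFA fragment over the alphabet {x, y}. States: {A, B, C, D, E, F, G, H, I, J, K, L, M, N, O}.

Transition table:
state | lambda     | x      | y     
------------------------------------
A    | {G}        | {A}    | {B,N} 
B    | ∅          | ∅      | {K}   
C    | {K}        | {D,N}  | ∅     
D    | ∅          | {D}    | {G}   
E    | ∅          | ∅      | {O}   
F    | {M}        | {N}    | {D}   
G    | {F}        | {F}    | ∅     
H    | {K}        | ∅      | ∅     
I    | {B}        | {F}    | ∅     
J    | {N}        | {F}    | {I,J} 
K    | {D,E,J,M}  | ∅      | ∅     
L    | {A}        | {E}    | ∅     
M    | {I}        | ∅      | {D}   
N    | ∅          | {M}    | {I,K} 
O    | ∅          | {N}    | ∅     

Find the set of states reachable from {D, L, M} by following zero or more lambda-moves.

Start with {D, L, M}.
From L via lambda: add A.
From M via lambda: add I.
From A via lambda: add G.
From I via lambda: add B.
From G via lambda: add F.
No new states can be added; the closed set is {A, B, D, F, G, I, L, M}.

{A, B, D, F, G, I, L, M}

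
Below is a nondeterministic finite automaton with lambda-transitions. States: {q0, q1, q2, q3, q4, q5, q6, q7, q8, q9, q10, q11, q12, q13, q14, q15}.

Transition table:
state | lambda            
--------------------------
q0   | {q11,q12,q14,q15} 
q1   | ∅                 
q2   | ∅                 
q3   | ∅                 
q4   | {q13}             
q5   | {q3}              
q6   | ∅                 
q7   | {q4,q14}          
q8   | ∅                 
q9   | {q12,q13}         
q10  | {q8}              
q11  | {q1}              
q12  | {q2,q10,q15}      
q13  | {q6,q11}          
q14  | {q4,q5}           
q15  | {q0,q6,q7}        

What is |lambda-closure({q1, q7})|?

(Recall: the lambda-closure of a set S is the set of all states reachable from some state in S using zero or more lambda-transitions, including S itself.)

Start with {q1, q7}.
From q7 via lambda: add q4, q14.
From q4 via lambda: add q13.
From q14 via lambda: add q5.
From q5 via lambda: add q3.
From q13 via lambda: add q6, q11.
lambda-closure = {q1, q3, q4, q5, q6, q7, q11, q13, q14}, which has 9 states.

9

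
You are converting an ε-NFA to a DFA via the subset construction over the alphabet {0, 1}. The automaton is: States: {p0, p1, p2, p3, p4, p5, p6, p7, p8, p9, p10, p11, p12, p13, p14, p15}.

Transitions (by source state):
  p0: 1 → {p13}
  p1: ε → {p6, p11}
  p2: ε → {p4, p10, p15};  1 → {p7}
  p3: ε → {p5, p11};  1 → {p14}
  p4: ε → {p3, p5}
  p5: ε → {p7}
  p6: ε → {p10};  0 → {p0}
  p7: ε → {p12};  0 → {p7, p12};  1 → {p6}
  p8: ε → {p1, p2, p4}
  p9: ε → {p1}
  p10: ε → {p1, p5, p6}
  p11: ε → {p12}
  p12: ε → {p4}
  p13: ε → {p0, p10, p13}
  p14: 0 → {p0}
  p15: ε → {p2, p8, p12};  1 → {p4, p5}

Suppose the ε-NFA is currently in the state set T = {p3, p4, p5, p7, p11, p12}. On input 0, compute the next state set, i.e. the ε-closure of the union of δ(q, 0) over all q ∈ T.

{p3, p4, p5, p7, p11, p12}

p7 on 0 → {p7, p12}.
No 0-transition from p3, p4, p5, p11, p12.
Union after reading 0: {p7, p12}.
Now take the ε-closure:
From p12 via ε: add p4.
From p4 via ε: add p3, p5.
From p3 via ε: add p11.
No new states can be added; the closed set is {p3, p4, p5, p7, p11, p12}.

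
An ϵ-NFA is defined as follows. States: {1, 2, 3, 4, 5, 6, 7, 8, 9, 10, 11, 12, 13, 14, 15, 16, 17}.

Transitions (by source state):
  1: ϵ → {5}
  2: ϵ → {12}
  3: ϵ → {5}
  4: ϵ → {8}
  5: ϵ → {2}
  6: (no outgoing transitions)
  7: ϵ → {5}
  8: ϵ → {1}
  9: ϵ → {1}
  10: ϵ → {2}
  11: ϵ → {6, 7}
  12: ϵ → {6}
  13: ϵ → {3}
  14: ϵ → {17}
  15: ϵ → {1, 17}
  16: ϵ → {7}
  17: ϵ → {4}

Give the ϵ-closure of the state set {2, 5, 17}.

Start with {2, 5, 17}.
From 2 via ϵ: add 12.
From 17 via ϵ: add 4.
From 4 via ϵ: add 8.
From 12 via ϵ: add 6.
From 8 via ϵ: add 1.
No new states can be added; the closed set is {1, 2, 4, 5, 6, 8, 12, 17}.

{1, 2, 4, 5, 6, 8, 12, 17}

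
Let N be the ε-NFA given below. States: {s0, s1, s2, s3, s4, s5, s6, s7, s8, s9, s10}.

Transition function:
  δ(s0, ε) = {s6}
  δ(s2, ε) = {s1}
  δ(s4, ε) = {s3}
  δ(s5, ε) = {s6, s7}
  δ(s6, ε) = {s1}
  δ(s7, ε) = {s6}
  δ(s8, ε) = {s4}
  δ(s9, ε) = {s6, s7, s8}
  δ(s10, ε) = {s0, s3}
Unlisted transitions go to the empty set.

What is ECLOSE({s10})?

{s0, s1, s3, s6, s10}

Start with {s10}.
From s10 via ε: add s0, s3.
From s0 via ε: add s6.
From s6 via ε: add s1.
No new states can be added; the closed set is {s0, s1, s3, s6, s10}.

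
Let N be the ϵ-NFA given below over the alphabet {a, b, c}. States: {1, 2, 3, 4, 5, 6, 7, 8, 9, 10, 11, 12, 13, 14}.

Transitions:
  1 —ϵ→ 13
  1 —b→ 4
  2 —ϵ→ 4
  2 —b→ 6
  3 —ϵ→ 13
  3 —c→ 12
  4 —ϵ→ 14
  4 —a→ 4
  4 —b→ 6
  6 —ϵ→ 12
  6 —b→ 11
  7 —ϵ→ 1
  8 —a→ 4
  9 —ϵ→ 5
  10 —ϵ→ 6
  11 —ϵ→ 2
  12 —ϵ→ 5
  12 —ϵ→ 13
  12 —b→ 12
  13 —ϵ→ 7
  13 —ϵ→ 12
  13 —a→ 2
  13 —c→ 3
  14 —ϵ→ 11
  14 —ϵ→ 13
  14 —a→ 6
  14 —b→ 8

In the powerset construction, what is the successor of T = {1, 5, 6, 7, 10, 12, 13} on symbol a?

13 on a → {2}.
No a-transition from 1, 5, 6, 7, 10, 12.
Union after reading a: {2}.
Now take the ϵ-closure:
From 2 via ϵ: add 4.
From 4 via ϵ: add 14.
From 14 via ϵ: add 11, 13.
From 13 via ϵ: add 7, 12.
From 7 via ϵ: add 1.
From 12 via ϵ: add 5.
No new states can be added; the closed set is {1, 2, 4, 5, 7, 11, 12, 13, 14}.

{1, 2, 4, 5, 7, 11, 12, 13, 14}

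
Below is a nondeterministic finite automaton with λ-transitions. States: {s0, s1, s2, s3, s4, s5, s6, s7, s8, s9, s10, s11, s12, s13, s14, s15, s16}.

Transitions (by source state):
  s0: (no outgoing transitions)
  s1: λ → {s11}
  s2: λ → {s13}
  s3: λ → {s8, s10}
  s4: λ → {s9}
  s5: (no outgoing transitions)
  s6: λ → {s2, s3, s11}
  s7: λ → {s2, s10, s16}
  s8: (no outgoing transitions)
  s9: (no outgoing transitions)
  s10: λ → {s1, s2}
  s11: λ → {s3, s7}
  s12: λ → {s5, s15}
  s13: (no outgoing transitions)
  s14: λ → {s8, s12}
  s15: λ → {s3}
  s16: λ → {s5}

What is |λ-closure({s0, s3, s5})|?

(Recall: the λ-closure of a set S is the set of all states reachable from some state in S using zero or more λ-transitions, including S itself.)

Start with {s0, s3, s5}.
From s3 via λ: add s8, s10.
From s10 via λ: add s1, s2.
From s1 via λ: add s11.
From s2 via λ: add s13.
From s11 via λ: add s7.
From s7 via λ: add s16.
λ-closure = {s0, s1, s2, s3, s5, s7, s8, s10, s11, s13, s16}, which has 11 states.

11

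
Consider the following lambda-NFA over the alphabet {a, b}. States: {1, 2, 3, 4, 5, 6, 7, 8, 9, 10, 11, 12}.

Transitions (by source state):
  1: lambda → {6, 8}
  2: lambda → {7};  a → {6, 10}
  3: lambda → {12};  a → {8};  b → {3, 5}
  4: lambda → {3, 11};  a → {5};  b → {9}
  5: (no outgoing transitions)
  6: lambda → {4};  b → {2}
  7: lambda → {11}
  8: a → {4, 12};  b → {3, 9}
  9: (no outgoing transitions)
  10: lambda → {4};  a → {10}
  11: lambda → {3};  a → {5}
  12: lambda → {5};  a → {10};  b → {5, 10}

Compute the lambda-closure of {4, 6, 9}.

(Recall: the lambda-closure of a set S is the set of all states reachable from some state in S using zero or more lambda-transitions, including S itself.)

{3, 4, 5, 6, 9, 11, 12}

Start with {4, 6, 9}.
From 4 via lambda: add 3, 11.
From 3 via lambda: add 12.
From 12 via lambda: add 5.
No new states can be added; the closed set is {3, 4, 5, 6, 9, 11, 12}.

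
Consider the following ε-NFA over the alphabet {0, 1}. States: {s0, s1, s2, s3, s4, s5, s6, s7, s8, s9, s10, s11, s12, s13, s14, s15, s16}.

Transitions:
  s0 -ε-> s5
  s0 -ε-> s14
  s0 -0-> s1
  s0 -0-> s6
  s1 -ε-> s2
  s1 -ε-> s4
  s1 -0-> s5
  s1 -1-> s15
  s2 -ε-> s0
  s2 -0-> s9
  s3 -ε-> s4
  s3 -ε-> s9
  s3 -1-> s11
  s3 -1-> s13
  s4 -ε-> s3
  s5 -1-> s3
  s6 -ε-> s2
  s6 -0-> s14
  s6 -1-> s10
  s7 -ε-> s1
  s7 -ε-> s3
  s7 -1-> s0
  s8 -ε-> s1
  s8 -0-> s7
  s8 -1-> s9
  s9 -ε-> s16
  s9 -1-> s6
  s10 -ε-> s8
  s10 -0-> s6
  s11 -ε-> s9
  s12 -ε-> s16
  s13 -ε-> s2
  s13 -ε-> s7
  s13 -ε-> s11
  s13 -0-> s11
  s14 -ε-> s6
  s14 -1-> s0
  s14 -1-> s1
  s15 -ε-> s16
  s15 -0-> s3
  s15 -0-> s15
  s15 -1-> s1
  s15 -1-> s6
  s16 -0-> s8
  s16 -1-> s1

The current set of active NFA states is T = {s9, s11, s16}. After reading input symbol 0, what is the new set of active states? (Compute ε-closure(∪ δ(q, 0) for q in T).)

s16 on 0 → {s8}.
No 0-transition from s9, s11.
Union after reading 0: {s8}.
Now take the ε-closure:
From s8 via ε: add s1.
From s1 via ε: add s2, s4.
From s2 via ε: add s0.
From s4 via ε: add s3.
From s0 via ε: add s5, s14.
From s3 via ε: add s9.
From s9 via ε: add s16.
From s14 via ε: add s6.
No new states can be added; the closed set is {s0, s1, s2, s3, s4, s5, s6, s8, s9, s14, s16}.

{s0, s1, s2, s3, s4, s5, s6, s8, s9, s14, s16}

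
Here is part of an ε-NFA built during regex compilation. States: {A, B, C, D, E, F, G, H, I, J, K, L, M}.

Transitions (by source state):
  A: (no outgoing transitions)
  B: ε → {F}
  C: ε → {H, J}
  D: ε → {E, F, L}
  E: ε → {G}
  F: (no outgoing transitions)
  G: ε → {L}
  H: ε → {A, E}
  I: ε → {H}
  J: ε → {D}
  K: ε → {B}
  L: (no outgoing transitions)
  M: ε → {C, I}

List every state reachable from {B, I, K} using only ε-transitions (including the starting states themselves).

{A, B, E, F, G, H, I, K, L}

Start with {B, I, K}.
From B via ε: add F.
From I via ε: add H.
From H via ε: add A, E.
From E via ε: add G.
From G via ε: add L.
No new states can be added; the closed set is {A, B, E, F, G, H, I, K, L}.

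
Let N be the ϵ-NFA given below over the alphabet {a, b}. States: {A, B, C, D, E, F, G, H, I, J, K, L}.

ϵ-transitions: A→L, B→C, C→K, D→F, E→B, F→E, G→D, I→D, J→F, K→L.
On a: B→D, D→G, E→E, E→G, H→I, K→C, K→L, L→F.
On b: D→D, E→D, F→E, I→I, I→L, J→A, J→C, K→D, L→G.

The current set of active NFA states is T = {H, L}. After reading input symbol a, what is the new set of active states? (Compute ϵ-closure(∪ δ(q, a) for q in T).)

H on a → {I}.
L on a → {F}.
Union after reading a: {F, I}.
Now take the ϵ-closure:
From F via ϵ: add E.
From I via ϵ: add D.
From E via ϵ: add B.
From B via ϵ: add C.
From C via ϵ: add K.
From K via ϵ: add L.
No new states can be added; the closed set is {B, C, D, E, F, I, K, L}.

{B, C, D, E, F, I, K, L}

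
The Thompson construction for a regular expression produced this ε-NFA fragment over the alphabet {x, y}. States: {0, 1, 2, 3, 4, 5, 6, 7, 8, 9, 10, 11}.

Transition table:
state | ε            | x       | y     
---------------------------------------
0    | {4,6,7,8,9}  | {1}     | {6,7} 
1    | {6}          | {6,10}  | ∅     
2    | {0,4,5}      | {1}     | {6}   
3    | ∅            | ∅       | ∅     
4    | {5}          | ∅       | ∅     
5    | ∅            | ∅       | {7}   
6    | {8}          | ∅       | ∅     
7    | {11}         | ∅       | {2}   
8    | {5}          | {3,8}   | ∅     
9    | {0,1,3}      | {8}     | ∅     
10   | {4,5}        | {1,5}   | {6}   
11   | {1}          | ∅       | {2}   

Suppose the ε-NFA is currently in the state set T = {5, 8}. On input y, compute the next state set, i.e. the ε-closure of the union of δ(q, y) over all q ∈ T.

{1, 5, 6, 7, 8, 11}

5 on y → {7}.
No y-transition from 8.
Union after reading y: {7}.
Now take the ε-closure:
From 7 via ε: add 11.
From 11 via ε: add 1.
From 1 via ε: add 6.
From 6 via ε: add 8.
From 8 via ε: add 5.
No new states can be added; the closed set is {1, 5, 6, 7, 8, 11}.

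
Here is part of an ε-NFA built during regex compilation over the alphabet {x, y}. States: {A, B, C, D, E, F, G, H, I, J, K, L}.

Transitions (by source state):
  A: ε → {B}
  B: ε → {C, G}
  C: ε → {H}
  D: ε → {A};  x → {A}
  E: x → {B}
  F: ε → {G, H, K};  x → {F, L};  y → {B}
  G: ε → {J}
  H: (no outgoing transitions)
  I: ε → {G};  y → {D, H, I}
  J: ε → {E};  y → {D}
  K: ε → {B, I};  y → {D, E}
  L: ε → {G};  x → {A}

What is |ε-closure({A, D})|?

Start with {A, D}.
From A via ε: add B.
From B via ε: add C, G.
From C via ε: add H.
From G via ε: add J.
From J via ε: add E.
ε-closure = {A, B, C, D, E, G, H, J}, which has 8 states.

8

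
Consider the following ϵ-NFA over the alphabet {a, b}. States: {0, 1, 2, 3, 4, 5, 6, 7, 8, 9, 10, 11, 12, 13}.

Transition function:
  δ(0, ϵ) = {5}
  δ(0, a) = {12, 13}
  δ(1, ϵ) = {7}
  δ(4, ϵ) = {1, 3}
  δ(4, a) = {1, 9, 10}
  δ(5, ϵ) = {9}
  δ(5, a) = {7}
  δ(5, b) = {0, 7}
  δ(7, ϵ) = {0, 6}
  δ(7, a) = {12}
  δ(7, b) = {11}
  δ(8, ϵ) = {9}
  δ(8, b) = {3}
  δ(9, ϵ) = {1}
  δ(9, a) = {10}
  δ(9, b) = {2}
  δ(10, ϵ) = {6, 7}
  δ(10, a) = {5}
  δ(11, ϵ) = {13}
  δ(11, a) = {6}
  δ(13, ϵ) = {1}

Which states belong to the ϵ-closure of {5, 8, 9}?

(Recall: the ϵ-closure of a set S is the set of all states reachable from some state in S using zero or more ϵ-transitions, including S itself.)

{0, 1, 5, 6, 7, 8, 9}

Start with {5, 8, 9}.
From 9 via ϵ: add 1.
From 1 via ϵ: add 7.
From 7 via ϵ: add 0, 6.
No new states can be added; the closed set is {0, 1, 5, 6, 7, 8, 9}.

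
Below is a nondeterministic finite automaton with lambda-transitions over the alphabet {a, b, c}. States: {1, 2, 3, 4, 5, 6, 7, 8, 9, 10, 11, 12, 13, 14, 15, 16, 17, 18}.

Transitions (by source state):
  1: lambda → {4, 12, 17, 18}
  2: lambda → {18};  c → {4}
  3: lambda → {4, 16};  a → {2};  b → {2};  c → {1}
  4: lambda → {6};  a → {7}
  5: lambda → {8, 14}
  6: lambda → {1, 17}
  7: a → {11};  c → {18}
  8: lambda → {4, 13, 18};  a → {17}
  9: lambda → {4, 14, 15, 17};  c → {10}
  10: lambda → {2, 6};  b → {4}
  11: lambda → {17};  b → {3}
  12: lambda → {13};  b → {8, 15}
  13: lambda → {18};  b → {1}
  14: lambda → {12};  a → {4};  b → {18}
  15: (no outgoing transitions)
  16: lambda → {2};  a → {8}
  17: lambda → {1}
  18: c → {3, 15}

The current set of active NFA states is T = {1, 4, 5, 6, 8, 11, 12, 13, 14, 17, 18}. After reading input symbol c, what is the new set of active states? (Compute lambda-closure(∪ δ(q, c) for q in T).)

18 on c → {3, 15}.
No c-transition from 1, 4, 5, 6, 8, 11, 12, 13, 14, 17.
Union after reading c: {3, 15}.
Now take the lambda-closure:
From 3 via lambda: add 4, 16.
From 4 via lambda: add 6.
From 16 via lambda: add 2.
From 2 via lambda: add 18.
From 6 via lambda: add 1, 17.
From 1 via lambda: add 12.
From 12 via lambda: add 13.
No new states can be added; the closed set is {1, 2, 3, 4, 6, 12, 13, 15, 16, 17, 18}.

{1, 2, 3, 4, 6, 12, 13, 15, 16, 17, 18}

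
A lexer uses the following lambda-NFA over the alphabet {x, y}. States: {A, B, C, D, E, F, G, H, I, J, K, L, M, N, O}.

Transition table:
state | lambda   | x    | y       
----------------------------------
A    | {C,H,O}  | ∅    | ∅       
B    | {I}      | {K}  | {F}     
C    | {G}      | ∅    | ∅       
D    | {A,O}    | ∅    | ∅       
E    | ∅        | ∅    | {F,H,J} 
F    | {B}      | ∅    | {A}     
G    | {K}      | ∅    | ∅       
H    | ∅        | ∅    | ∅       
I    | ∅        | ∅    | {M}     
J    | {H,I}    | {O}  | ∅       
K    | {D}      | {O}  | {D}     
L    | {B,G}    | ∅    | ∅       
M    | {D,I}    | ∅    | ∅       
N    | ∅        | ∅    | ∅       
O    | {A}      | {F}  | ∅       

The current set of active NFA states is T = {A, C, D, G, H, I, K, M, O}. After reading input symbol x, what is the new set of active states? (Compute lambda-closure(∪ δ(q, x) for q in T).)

K on x → {O}.
O on x → {F}.
No x-transition from A, C, D, G, H, I, M.
Union after reading x: {F, O}.
Now take the lambda-closure:
From F via lambda: add B.
From O via lambda: add A.
From A via lambda: add C, H.
From B via lambda: add I.
From C via lambda: add G.
From G via lambda: add K.
From K via lambda: add D.
No new states can be added; the closed set is {A, B, C, D, F, G, H, I, K, O}.

{A, B, C, D, F, G, H, I, K, O}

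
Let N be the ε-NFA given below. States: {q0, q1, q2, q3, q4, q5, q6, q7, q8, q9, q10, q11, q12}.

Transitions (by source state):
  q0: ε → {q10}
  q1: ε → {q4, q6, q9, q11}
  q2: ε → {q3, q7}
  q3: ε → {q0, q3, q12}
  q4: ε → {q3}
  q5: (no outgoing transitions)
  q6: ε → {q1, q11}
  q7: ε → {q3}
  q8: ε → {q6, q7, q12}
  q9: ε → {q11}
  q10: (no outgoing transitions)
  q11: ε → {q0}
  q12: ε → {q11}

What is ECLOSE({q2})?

Start with {q2}.
From q2 via ε: add q3, q7.
From q3 via ε: add q0, q12.
From q0 via ε: add q10.
From q12 via ε: add q11.
No new states can be added; the closed set is {q0, q2, q3, q7, q10, q11, q12}.

{q0, q2, q3, q7, q10, q11, q12}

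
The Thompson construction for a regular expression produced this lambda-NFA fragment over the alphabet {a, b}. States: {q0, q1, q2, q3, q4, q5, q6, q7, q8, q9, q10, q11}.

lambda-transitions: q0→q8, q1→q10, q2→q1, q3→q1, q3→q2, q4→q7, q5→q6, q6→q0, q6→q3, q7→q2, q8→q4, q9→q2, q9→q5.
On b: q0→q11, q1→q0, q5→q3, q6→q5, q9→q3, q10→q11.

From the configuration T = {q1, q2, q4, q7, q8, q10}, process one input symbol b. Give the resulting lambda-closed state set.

q1 on b → {q0}.
q10 on b → {q11}.
No b-transition from q2, q4, q7, q8.
Union after reading b: {q0, q11}.
Now take the lambda-closure:
From q0 via lambda: add q8.
From q8 via lambda: add q4.
From q4 via lambda: add q7.
From q7 via lambda: add q2.
From q2 via lambda: add q1.
From q1 via lambda: add q10.
No new states can be added; the closed set is {q0, q1, q2, q4, q7, q8, q10, q11}.

{q0, q1, q2, q4, q7, q8, q10, q11}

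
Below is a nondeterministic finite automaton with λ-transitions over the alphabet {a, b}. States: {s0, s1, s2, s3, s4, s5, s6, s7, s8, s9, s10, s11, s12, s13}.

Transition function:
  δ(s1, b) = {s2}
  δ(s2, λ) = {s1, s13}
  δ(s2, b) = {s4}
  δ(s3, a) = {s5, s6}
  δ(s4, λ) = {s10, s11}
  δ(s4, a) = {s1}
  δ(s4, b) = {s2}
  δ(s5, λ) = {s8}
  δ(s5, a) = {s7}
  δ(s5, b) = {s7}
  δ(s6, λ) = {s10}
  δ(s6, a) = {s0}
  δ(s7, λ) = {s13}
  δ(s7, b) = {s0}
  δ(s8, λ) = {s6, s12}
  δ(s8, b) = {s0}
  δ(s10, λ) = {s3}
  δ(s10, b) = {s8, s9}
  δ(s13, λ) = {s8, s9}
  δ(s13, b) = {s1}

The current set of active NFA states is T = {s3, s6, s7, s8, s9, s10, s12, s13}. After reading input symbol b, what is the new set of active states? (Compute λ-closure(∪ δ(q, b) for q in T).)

{s0, s1, s3, s6, s8, s9, s10, s12}

s7 on b → {s0}.
s8 on b → {s0}.
s10 on b → {s8, s9}.
s13 on b → {s1}.
No b-transition from s3, s6, s9, s12.
Union after reading b: {s0, s1, s8, s9}.
Now take the λ-closure:
From s8 via λ: add s6, s12.
From s6 via λ: add s10.
From s10 via λ: add s3.
No new states can be added; the closed set is {s0, s1, s3, s6, s8, s9, s10, s12}.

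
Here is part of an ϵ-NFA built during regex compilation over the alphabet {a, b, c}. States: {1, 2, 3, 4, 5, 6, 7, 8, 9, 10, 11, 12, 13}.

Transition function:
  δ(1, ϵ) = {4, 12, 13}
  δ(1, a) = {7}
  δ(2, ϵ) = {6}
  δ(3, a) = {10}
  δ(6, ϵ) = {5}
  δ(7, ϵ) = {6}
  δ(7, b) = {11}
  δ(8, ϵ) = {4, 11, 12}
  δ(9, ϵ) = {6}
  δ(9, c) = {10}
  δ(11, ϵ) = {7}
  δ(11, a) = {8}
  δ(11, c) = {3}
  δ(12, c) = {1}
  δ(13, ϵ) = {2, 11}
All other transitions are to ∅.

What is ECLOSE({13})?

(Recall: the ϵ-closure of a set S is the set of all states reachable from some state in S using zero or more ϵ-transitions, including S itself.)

Start with {13}.
From 13 via ϵ: add 2, 11.
From 2 via ϵ: add 6.
From 11 via ϵ: add 7.
From 6 via ϵ: add 5.
No new states can be added; the closed set is {2, 5, 6, 7, 11, 13}.

{2, 5, 6, 7, 11, 13}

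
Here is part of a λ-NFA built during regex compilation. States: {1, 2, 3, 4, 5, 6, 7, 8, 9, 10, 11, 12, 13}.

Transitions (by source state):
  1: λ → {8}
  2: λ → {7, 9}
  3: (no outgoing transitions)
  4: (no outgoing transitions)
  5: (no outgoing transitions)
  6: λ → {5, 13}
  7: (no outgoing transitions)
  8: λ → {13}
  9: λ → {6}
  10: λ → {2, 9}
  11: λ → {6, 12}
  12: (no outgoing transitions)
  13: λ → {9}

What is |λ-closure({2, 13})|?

Start with {2, 13}.
From 2 via λ: add 7, 9.
From 9 via λ: add 6.
From 6 via λ: add 5.
λ-closure = {2, 5, 6, 7, 9, 13}, which has 6 states.

6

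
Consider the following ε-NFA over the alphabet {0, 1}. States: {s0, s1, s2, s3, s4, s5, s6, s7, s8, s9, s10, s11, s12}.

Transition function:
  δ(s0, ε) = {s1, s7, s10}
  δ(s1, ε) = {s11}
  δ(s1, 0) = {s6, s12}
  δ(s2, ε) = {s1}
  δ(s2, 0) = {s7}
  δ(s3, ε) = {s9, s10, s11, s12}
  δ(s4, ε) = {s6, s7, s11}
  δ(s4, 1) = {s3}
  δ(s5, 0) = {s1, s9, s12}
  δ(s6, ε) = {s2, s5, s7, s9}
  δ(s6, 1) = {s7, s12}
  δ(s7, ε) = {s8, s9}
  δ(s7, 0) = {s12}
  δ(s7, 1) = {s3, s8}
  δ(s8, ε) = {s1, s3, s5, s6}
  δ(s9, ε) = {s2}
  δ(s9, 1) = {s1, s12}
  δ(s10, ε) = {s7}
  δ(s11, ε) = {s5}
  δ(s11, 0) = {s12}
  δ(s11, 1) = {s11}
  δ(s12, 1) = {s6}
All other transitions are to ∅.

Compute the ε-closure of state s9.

Start with {s9}.
From s9 via ε: add s2.
From s2 via ε: add s1.
From s1 via ε: add s11.
From s11 via ε: add s5.
No new states can be added; the closed set is {s1, s2, s5, s9, s11}.

{s1, s2, s5, s9, s11}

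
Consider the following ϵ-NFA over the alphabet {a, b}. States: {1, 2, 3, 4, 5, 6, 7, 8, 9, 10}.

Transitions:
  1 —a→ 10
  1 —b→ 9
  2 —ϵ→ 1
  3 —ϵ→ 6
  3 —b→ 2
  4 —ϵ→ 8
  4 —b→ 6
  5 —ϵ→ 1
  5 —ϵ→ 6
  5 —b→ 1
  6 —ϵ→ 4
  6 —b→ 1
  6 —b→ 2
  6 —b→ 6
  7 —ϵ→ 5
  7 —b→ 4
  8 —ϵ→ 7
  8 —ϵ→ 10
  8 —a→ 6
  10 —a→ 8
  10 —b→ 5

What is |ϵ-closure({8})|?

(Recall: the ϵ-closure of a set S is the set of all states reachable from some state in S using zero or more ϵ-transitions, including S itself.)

7

Start with {8}.
From 8 via ϵ: add 7, 10.
From 7 via ϵ: add 5.
From 5 via ϵ: add 1, 6.
From 6 via ϵ: add 4.
ϵ-closure = {1, 4, 5, 6, 7, 8, 10}, which has 7 states.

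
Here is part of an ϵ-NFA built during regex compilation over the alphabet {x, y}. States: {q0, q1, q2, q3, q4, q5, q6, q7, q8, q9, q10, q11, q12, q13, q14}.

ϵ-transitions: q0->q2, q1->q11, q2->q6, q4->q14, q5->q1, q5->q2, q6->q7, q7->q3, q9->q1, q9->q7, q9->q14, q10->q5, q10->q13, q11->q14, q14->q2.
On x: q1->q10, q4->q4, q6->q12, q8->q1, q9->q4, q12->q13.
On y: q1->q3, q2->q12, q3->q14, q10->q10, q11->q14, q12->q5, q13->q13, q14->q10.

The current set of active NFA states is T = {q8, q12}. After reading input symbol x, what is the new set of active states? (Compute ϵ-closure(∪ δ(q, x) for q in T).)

{q1, q2, q3, q6, q7, q11, q13, q14}

q8 on x → {q1}.
q12 on x → {q13}.
Union after reading x: {q1, q13}.
Now take the ϵ-closure:
From q1 via ϵ: add q11.
From q11 via ϵ: add q14.
From q14 via ϵ: add q2.
From q2 via ϵ: add q6.
From q6 via ϵ: add q7.
From q7 via ϵ: add q3.
No new states can be added; the closed set is {q1, q2, q3, q6, q7, q11, q13, q14}.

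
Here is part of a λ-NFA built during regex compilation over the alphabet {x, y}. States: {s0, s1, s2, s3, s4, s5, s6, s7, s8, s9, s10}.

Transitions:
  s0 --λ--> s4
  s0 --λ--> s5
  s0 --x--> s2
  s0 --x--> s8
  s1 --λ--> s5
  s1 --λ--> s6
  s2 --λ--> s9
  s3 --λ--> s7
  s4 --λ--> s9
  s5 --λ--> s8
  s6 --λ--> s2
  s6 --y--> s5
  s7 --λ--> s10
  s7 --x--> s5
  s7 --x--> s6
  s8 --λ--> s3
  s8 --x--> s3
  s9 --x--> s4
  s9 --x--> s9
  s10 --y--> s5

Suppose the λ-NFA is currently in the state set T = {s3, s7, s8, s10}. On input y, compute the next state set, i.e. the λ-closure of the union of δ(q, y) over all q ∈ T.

{s3, s5, s7, s8, s10}

s10 on y → {s5}.
No y-transition from s3, s7, s8.
Union after reading y: {s5}.
Now take the λ-closure:
From s5 via λ: add s8.
From s8 via λ: add s3.
From s3 via λ: add s7.
From s7 via λ: add s10.
No new states can be added; the closed set is {s3, s5, s7, s8, s10}.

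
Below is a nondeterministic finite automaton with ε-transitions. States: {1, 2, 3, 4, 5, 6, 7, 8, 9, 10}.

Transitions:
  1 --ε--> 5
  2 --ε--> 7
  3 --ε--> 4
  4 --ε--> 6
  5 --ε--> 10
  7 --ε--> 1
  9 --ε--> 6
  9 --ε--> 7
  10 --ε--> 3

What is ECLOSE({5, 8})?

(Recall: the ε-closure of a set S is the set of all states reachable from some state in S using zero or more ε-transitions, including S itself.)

{3, 4, 5, 6, 8, 10}

Start with {5, 8}.
From 5 via ε: add 10.
From 10 via ε: add 3.
From 3 via ε: add 4.
From 4 via ε: add 6.
No new states can be added; the closed set is {3, 4, 5, 6, 8, 10}.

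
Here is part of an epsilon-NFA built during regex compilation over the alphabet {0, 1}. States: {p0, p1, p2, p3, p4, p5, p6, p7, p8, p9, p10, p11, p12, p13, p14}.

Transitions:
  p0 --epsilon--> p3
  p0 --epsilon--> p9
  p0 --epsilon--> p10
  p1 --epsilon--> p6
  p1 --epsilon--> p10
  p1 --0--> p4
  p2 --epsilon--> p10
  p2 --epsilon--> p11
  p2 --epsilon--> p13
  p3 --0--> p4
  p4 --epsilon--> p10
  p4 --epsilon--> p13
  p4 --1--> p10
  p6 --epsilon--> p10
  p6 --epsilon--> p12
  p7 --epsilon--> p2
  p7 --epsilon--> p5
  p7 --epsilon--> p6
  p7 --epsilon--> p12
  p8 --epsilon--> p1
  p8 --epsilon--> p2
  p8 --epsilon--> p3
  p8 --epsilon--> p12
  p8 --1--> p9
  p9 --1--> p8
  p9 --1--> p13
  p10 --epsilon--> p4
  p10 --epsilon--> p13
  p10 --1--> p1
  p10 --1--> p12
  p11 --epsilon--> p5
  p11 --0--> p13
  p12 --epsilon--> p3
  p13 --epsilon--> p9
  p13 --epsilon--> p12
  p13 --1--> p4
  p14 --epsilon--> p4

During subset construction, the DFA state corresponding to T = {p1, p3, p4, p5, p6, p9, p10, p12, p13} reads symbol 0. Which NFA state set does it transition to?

{p3, p4, p9, p10, p12, p13}

p1 on 0 → {p4}.
p3 on 0 → {p4}.
No 0-transition from p4, p5, p6, p9, p10, p12, p13.
Union after reading 0: {p4}.
Now take the epsilon-closure:
From p4 via epsilon: add p10, p13.
From p13 via epsilon: add p9, p12.
From p12 via epsilon: add p3.
No new states can be added; the closed set is {p3, p4, p9, p10, p12, p13}.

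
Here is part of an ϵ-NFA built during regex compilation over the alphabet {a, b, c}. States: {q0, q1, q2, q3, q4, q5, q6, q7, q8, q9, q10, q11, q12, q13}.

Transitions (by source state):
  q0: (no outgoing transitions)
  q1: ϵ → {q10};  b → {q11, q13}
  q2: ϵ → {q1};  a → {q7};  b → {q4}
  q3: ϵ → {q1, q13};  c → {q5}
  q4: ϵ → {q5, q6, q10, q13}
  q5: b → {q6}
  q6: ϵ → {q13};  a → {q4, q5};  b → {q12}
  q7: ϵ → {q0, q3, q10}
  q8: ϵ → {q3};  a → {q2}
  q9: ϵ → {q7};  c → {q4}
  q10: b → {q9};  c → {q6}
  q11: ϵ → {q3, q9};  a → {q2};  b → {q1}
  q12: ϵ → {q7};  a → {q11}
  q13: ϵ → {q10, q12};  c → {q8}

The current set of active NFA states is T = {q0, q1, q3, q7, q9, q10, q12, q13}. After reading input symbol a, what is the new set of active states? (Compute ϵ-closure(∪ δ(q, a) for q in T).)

{q0, q1, q3, q7, q9, q10, q11, q12, q13}

q12 on a → {q11}.
No a-transition from q0, q1, q3, q7, q9, q10, q13.
Union after reading a: {q11}.
Now take the ϵ-closure:
From q11 via ϵ: add q3, q9.
From q3 via ϵ: add q1, q13.
From q9 via ϵ: add q7.
From q1 via ϵ: add q10.
From q7 via ϵ: add q0.
From q13 via ϵ: add q12.
No new states can be added; the closed set is {q0, q1, q3, q7, q9, q10, q11, q12, q13}.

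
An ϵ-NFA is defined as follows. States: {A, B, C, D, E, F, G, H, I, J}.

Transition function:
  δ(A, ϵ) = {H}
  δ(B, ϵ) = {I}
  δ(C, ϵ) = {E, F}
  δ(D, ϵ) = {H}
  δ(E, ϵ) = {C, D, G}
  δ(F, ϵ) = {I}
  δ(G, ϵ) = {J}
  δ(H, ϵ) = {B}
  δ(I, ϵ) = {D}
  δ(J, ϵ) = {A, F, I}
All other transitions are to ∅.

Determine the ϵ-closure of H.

{B, D, H, I}

Start with {H}.
From H via ϵ: add B.
From B via ϵ: add I.
From I via ϵ: add D.
No new states can be added; the closed set is {B, D, H, I}.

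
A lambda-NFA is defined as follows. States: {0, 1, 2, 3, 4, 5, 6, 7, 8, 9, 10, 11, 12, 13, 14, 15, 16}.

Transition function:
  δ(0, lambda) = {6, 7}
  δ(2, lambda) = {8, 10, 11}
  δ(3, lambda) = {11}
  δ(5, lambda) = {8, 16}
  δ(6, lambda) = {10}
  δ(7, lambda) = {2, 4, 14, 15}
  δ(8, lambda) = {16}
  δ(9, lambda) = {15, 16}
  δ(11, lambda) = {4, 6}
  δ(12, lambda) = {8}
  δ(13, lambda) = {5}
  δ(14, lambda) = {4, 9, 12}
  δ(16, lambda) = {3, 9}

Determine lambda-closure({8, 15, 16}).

Start with {8, 15, 16}.
From 16 via lambda: add 3, 9.
From 3 via lambda: add 11.
From 11 via lambda: add 4, 6.
From 6 via lambda: add 10.
No new states can be added; the closed set is {3, 4, 6, 8, 9, 10, 11, 15, 16}.

{3, 4, 6, 8, 9, 10, 11, 15, 16}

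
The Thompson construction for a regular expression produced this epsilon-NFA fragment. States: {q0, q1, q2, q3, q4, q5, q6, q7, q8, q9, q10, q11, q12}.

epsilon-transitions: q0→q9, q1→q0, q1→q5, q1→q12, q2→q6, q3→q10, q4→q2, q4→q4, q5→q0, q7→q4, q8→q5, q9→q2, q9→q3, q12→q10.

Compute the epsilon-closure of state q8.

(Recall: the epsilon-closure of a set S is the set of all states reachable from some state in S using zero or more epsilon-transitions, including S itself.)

Start with {q8}.
From q8 via epsilon: add q5.
From q5 via epsilon: add q0.
From q0 via epsilon: add q9.
From q9 via epsilon: add q2, q3.
From q2 via epsilon: add q6.
From q3 via epsilon: add q10.
No new states can be added; the closed set is {q0, q2, q3, q5, q6, q8, q9, q10}.

{q0, q2, q3, q5, q6, q8, q9, q10}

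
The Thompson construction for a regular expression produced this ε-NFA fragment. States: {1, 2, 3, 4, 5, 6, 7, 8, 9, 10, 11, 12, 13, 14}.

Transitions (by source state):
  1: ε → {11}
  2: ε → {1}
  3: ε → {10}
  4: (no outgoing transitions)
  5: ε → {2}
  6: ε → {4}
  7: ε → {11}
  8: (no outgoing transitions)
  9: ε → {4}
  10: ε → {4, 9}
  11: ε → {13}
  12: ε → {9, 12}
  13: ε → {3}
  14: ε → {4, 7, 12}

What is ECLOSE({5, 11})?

Start with {5, 11}.
From 5 via ε: add 2.
From 11 via ε: add 13.
From 2 via ε: add 1.
From 13 via ε: add 3.
From 3 via ε: add 10.
From 10 via ε: add 4, 9.
No new states can be added; the closed set is {1, 2, 3, 4, 5, 9, 10, 11, 13}.

{1, 2, 3, 4, 5, 9, 10, 11, 13}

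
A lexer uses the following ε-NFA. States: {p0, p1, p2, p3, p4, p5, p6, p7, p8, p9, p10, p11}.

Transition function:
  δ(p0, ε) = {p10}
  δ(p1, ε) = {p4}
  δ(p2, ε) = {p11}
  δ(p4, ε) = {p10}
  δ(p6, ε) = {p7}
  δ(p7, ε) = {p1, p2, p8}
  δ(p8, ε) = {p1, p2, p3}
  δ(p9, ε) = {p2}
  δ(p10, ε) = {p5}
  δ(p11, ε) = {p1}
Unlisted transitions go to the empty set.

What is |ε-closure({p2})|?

Start with {p2}.
From p2 via ε: add p11.
From p11 via ε: add p1.
From p1 via ε: add p4.
From p4 via ε: add p10.
From p10 via ε: add p5.
ε-closure = {p1, p2, p4, p5, p10, p11}, which has 6 states.

6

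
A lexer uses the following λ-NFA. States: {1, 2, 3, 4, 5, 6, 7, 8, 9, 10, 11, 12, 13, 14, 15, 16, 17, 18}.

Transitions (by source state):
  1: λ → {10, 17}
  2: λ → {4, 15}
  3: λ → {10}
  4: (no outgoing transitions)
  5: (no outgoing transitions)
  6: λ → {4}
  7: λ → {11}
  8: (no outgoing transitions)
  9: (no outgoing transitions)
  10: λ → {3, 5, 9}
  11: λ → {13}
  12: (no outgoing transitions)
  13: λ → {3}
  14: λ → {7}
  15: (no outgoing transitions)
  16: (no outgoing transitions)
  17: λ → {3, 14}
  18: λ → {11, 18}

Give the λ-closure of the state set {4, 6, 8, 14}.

{3, 4, 5, 6, 7, 8, 9, 10, 11, 13, 14}

Start with {4, 6, 8, 14}.
From 14 via λ: add 7.
From 7 via λ: add 11.
From 11 via λ: add 13.
From 13 via λ: add 3.
From 3 via λ: add 10.
From 10 via λ: add 5, 9.
No new states can be added; the closed set is {3, 4, 5, 6, 7, 8, 9, 10, 11, 13, 14}.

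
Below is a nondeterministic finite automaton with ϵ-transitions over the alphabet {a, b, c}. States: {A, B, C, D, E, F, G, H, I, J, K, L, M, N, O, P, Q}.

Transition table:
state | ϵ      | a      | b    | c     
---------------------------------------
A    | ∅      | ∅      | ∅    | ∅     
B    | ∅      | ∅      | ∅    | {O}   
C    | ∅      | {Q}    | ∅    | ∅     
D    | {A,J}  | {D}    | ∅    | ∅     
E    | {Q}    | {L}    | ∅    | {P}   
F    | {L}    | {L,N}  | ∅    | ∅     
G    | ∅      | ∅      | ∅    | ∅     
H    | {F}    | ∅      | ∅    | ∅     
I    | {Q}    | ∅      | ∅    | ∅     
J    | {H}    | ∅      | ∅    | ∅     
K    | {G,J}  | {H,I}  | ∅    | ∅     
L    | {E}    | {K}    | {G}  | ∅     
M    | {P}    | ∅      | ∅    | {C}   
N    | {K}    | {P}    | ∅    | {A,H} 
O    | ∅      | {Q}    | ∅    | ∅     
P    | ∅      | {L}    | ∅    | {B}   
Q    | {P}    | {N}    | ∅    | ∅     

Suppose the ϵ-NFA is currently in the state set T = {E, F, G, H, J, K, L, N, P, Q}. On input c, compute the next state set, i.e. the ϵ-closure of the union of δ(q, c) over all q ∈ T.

E on c → {P}.
N on c → {A, H}.
P on c → {B}.
No c-transition from F, G, H, J, K, L, Q.
Union after reading c: {A, B, H, P}.
Now take the ϵ-closure:
From H via ϵ: add F.
From F via ϵ: add L.
From L via ϵ: add E.
From E via ϵ: add Q.
No new states can be added; the closed set is {A, B, E, F, H, L, P, Q}.

{A, B, E, F, H, L, P, Q}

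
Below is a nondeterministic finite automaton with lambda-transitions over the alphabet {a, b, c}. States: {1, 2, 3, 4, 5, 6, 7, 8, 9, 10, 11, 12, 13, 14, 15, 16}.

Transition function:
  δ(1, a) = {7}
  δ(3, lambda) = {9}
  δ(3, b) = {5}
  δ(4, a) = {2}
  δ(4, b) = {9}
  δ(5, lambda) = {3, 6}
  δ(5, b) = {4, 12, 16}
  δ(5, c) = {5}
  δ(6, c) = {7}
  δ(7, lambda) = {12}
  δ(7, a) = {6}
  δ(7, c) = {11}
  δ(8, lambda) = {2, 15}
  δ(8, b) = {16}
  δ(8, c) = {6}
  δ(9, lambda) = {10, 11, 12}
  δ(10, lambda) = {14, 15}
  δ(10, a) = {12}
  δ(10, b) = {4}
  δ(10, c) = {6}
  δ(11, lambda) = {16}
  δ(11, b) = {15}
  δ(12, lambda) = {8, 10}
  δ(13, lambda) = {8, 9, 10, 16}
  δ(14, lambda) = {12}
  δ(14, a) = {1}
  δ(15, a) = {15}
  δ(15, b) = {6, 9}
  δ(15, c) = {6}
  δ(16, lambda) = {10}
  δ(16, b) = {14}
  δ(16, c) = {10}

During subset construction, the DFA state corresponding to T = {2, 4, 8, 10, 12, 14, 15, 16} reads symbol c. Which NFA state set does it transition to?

{2, 6, 8, 10, 12, 14, 15}

8 on c → {6}.
10 on c → {6}.
15 on c → {6}.
16 on c → {10}.
No c-transition from 2, 4, 12, 14.
Union after reading c: {6, 10}.
Now take the lambda-closure:
From 10 via lambda: add 14, 15.
From 14 via lambda: add 12.
From 12 via lambda: add 8.
From 8 via lambda: add 2.
No new states can be added; the closed set is {2, 6, 8, 10, 12, 14, 15}.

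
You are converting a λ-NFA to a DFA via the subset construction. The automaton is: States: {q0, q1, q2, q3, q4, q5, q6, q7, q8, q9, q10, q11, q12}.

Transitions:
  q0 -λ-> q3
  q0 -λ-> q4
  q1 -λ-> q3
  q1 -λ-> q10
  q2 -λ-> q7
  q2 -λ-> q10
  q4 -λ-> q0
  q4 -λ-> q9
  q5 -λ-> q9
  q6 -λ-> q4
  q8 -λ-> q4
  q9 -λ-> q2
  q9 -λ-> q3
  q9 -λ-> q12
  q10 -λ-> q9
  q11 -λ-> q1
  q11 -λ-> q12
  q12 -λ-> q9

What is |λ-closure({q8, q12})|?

Start with {q8, q12}.
From q8 via λ: add q4.
From q12 via λ: add q9.
From q4 via λ: add q0.
From q9 via λ: add q2, q3.
From q2 via λ: add q7, q10.
λ-closure = {q0, q2, q3, q4, q7, q8, q9, q10, q12}, which has 9 states.

9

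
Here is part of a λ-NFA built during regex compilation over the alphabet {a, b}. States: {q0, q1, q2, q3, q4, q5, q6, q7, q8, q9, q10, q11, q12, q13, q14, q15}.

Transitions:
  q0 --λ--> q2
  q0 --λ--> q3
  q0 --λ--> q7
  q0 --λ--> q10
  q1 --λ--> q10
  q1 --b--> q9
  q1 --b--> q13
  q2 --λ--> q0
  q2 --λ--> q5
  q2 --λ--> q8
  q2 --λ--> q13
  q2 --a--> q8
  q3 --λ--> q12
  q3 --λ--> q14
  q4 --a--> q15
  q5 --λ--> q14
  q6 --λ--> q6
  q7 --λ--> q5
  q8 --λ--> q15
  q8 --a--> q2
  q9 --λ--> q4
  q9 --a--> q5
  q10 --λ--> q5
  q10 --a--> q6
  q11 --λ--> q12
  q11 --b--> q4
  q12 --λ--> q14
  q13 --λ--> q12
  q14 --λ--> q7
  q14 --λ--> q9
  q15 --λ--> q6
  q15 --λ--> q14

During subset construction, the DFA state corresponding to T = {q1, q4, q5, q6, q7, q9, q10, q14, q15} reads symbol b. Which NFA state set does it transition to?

{q4, q5, q7, q9, q12, q13, q14}

q1 on b → {q9, q13}.
No b-transition from q4, q5, q6, q7, q9, q10, q14, q15.
Union after reading b: {q9, q13}.
Now take the λ-closure:
From q9 via λ: add q4.
From q13 via λ: add q12.
From q12 via λ: add q14.
From q14 via λ: add q7.
From q7 via λ: add q5.
No new states can be added; the closed set is {q4, q5, q7, q9, q12, q13, q14}.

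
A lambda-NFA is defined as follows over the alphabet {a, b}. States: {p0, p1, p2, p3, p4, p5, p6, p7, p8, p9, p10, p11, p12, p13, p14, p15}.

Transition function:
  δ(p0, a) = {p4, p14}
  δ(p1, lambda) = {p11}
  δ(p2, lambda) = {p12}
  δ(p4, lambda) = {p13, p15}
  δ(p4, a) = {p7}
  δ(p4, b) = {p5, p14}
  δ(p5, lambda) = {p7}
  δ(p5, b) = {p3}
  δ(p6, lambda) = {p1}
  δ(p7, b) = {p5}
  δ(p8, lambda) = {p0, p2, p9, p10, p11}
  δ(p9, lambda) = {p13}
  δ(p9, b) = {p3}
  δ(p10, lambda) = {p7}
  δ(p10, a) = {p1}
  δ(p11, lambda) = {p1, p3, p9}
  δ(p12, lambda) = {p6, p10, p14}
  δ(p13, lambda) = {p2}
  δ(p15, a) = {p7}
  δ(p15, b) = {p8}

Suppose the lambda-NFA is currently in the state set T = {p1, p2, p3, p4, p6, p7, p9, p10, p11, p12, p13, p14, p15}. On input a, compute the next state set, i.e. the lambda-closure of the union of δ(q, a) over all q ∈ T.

p4 on a → {p7}.
p10 on a → {p1}.
p15 on a → {p7}.
No a-transition from p1, p2, p3, p6, p7, p9, p11, p12, p13, p14.
Union after reading a: {p1, p7}.
Now take the lambda-closure:
From p1 via lambda: add p11.
From p11 via lambda: add p3, p9.
From p9 via lambda: add p13.
From p13 via lambda: add p2.
From p2 via lambda: add p12.
From p12 via lambda: add p6, p10, p14.
No new states can be added; the closed set is {p1, p2, p3, p6, p7, p9, p10, p11, p12, p13, p14}.

{p1, p2, p3, p6, p7, p9, p10, p11, p12, p13, p14}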